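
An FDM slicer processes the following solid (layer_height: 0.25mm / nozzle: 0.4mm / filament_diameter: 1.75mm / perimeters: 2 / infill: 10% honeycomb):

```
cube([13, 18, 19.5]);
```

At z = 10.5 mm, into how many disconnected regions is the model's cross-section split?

At z = 10.5 mm: the cube is present — its section is the full 13×18 rectangle. The result has 1 disconnected region.

1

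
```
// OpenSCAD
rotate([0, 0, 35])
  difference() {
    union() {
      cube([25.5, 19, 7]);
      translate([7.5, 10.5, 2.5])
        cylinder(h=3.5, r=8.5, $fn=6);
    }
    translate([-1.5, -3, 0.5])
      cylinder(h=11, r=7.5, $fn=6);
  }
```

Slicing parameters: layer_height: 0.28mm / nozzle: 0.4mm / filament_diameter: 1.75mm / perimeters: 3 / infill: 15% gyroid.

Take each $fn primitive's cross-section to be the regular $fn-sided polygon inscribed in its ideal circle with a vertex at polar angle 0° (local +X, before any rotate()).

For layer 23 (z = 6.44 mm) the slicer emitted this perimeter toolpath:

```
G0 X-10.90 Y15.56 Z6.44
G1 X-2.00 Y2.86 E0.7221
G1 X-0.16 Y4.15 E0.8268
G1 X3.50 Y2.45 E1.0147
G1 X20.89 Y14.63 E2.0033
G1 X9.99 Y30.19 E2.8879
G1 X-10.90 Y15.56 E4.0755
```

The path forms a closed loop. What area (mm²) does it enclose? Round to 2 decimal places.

Apply the shoelace formula to the sequence of (X, Y) vertices; enclosed area = 473.12 mm².

473.12 mm²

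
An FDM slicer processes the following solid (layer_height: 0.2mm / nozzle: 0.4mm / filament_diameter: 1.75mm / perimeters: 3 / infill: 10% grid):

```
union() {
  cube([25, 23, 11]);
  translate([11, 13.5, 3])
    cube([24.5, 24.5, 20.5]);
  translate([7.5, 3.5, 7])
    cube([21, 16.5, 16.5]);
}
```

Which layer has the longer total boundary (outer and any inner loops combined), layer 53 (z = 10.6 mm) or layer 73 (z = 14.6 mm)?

Layer 53 (z = 10.6): the cube (footprint 25×23) is included at this height (perimeter 96.00 mm); the cube at (11, 13.5) (footprint 24.5×24.5) is included at this height (perimeter 98.00 mm); the 21×16.5 cube at (7.5, 3.5) contributes its full rectangle (perimeter 75.00 mm); Taking the union: the regions partially overlap (shared area 444.50 mm²), so the edge portions inside another operand are dropped and the merged outline is re-measured after clipping — boundary = 147.00 mm. So its perimeter = 147.00 mm. Layer 73 (z = 14.6): the cube is absent (z outside [0, 11]); the cube at (11, 13.5) (footprint 24.5×24.5) is included at this height (perimeter 98.00 mm); the 21×16.5 cube at (7.5, 3.5) contributes its full rectangle (perimeter 75.00 mm); Merging all regions: the regions partially overlap (shared area 113.75 mm²), so the edge portions inside another operand are dropped and the merged outline is re-measured after clipping — boundary = 125.00 mm. So its perimeter = 125.00 mm. Layer 53 is larger (147.00 vs 125.00 mm).

layer 53 (z = 10.6 mm)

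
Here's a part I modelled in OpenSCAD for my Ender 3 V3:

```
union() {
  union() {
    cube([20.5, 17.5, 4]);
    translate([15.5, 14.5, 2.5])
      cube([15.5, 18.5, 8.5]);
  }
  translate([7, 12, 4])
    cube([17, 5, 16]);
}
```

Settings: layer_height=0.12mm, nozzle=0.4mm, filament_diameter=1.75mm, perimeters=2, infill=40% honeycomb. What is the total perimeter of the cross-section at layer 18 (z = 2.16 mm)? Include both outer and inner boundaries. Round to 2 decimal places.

76.00 mm

At z = 2.16 mm: the 20.5×17.5 cube contributes its full rectangle (perimeter 76.00 mm); the cube at (15.5, 14.5) does not reach this height (z outside [2.5, 11]); Taking the union: only the 20.5×17.5 cube is present, so the union is just that shape — boundary = 76.00 mm; the cube at (7, 12) is absent (z outside [4, 20]); Taking the union: only that combined region is present, so the union is just that shape — boundary = 76.00 mm. Overall, the cross-section is a single solid region. Total boundary length (outer) = 76.00 mm.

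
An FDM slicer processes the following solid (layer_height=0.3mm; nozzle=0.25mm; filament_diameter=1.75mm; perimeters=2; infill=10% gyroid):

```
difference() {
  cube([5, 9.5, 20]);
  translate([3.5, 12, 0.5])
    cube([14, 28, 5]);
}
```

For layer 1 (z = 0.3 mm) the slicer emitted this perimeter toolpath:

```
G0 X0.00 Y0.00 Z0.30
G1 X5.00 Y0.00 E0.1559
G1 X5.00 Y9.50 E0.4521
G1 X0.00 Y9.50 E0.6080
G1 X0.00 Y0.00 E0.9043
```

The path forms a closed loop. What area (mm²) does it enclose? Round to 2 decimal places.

Apply the shoelace formula to the sequence of (X, Y) vertices; enclosed area = 47.50 mm².

47.50 mm²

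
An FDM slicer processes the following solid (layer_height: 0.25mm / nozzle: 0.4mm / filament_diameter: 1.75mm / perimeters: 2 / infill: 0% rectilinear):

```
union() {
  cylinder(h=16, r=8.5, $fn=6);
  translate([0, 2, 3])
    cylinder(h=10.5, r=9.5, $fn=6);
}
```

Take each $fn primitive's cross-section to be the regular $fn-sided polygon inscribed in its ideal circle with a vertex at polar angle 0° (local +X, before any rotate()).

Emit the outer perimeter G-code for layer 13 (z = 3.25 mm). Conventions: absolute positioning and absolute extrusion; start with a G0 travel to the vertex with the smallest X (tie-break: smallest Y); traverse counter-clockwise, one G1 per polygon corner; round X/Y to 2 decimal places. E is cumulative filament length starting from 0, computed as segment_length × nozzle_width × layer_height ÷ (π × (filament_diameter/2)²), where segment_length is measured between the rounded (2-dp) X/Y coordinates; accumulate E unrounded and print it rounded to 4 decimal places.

G0 X-9.50 Y2.00 Z3.25
G1 X-8.42 Y0.13 E0.0898
G1 X-8.50 Y0.00 E0.0961
G1 X-4.25 Y-7.36 E0.4495
G1 X4.25 Y-7.36 E0.8029
G1 X8.50 Y0.00 E1.1562
G1 X8.42 Y0.13 E1.1626
G1 X9.50 Y2.00 E1.2523
G1 X4.75 Y10.23 E1.6474
G1 X-4.75 Y10.23 E2.0424
G1 X-9.50 Y2.00 E2.4374

At z = 3.25 mm: the cylinder: section is a regular 6-gon, circumradius r=8.5; the r=9.5 cylinder at (0, 2) contributes a regular 6-gon of circumradius 9.5; Merging all regions: the regions partially overlap (shared area 175.38 mm²), so overlapping operands fuse into one piece — 1 connected region. The outline is a single polygon with 10 vertices. Extrusion per mm of travel: 0.4 × 0.25 / (π × 0.875²) = 0.041575. Accumulating E over each segment gives final E = 2.4374.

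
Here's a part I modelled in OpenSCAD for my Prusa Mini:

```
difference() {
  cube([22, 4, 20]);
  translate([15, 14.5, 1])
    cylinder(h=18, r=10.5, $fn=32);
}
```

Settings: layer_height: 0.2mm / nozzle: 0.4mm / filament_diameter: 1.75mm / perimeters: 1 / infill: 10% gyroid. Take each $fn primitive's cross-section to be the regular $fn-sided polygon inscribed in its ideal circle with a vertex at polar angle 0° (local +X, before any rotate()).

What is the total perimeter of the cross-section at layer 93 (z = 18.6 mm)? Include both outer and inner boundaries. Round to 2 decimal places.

At z = 18.6 mm: the 22×4 cube contributes its full rectangle (perimeter 52.00 mm); the cylinder at (15, 14.5): section is a regular 32-gon, circumradius r=10.5 (perimeter = 2·32·10.500·sin(180°/32) = 65.87 mm); Subtracting the remaining from the first: starting from the 22×4 cube, the r=10.5 cylinder at (15, 14.5) misses the remaining region (no effect) — boundary = 52.00 mm. Overall, the cross-section is a single solid region. Total boundary length (outer) = 52.00 mm.

52.00 mm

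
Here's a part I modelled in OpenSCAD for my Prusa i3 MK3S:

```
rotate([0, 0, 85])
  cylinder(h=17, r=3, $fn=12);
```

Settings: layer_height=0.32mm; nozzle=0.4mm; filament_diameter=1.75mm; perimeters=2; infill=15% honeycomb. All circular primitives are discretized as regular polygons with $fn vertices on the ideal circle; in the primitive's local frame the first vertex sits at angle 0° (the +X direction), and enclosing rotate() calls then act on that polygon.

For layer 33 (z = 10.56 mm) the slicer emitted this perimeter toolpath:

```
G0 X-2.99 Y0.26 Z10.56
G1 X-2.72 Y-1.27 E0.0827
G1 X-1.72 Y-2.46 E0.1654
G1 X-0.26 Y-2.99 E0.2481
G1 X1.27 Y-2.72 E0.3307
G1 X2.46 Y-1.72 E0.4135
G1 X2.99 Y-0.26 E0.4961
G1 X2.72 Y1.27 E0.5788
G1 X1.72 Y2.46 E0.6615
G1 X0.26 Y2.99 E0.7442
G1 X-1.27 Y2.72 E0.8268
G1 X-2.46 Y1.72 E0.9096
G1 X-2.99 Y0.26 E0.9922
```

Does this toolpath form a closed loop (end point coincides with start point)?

yes

Start point (G0): (-2.99, 0.26). End point (last G1): the path returns to the start — closed.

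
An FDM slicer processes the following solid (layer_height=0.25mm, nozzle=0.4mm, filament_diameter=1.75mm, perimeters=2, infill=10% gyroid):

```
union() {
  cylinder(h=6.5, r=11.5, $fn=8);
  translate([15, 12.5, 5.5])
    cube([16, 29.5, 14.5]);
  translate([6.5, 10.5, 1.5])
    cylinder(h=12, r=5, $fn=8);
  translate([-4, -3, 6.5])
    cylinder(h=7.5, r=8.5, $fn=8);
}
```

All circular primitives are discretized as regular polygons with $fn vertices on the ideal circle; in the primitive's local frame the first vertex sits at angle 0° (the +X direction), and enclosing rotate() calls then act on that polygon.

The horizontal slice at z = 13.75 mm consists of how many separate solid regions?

At z = 13.75 mm: the cylinder is not intersected at this z (z outside [0, 6.5]); the 16×29.5 cube at (15, 12.5) contributes its full rectangle; the cylinder at (6.5, 10.5) is not intersected at this z (z outside [1.5, 13.5]); the r=8.5 cylinder at (-4, -3) gives a regular 8-gon of circumradius 8.5 (constant along its height); Combining (union): the 2 present regions are separate (no shared area or edge), so areas and boundary lengths simply add and each stays a separate island — 2 connected regions. The result has 2 disconnected regions.

2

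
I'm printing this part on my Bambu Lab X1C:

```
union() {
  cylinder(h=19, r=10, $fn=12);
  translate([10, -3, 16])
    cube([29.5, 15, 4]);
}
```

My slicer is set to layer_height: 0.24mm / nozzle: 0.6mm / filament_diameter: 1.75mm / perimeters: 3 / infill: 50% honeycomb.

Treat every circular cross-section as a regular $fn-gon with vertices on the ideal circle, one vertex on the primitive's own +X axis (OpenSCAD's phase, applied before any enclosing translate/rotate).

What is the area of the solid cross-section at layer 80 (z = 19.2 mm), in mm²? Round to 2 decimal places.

442.50 mm²

At z = 19.2 mm: the cylinder is absent (z outside [0, 19]); the cube at (10, -3) is present — its section is the full 29.5×15 rectangle (area 442.50 mm²); Merging all regions: only the 29.5×15 cube at (10, -3) is present, so the union is just that shape — area = 442.50 mm². Overall, the cross-section is a single solid region. Net area = 442.50 mm².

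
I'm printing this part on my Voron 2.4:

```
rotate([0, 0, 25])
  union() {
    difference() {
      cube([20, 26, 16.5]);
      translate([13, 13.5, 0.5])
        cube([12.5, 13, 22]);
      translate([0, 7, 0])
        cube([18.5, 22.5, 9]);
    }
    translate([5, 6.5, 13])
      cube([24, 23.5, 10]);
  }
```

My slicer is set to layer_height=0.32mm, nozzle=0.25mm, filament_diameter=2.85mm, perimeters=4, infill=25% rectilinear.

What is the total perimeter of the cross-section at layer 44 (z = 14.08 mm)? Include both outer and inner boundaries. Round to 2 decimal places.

118.00 mm

At z = 14.08 mm: the 20×26 cube contributes its full rectangle (perimeter 92.00 mm); the cube at (13, 13.5) (footprint 12.5×13) is included at this height (perimeter 51.00 mm); the cube at (0, 7) is absent (z outside [0, 9]); After the difference (first − rest): starting from the 20×26 cube, the 12.5×13 cube at (13, 13.5) partially overlaps it — only the 87.50 mm² overlap (of its 162.50 mm²) is removed, clipping the outline — boundary = 92.00 mm; the cube at (5, 6.5) is present — its section is the full 24×23.5 rectangle (perimeter 95.00 mm); Combining (union): the regions partially overlap (shared area 205.00 mm²), so the edge portions inside another operand are dropped and the merged outline is re-measured after clipping — boundary = 118.00 mm; (whole slice rotated 25° about Z — lengths, areas and connectivity unchanged). Overall, the cross-section is a single solid region. Total boundary length (outer) = 118.00 mm.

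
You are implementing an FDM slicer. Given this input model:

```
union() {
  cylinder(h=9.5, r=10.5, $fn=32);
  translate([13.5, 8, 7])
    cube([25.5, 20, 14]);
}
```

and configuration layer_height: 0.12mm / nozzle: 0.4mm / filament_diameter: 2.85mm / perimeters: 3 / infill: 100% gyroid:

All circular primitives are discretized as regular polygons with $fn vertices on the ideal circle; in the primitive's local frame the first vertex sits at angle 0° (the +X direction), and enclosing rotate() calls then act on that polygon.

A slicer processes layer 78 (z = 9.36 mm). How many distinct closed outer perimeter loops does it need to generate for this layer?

At z = 9.36 mm: the r=10.5 cylinder contributes a regular 32-gon of circumradius 10.5; the 25.5×20 cube at (13.5, 8) contributes its full rectangle; Merging all regions: the 2 present regions are separate (no shared area or edge), so areas and boundary lengths simply add and each stays a separate island — 2 connected regions. The result has 2 disconnected regions.

2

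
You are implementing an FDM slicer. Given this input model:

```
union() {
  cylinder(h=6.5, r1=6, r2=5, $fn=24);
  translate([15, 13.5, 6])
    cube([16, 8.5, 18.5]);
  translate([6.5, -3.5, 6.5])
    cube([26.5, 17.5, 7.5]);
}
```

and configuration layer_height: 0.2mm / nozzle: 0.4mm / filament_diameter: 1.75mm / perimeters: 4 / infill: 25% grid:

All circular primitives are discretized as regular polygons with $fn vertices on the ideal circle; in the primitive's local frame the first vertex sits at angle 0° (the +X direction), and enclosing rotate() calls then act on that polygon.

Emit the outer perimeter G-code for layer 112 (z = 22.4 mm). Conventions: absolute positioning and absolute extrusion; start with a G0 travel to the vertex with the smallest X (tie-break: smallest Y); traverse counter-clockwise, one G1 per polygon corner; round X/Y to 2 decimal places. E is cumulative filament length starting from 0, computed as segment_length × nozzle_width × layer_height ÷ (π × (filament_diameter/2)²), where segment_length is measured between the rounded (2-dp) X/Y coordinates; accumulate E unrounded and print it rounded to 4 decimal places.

G0 X15.00 Y13.50 Z22.40
G1 X31.00 Y13.50 E0.5322
G1 X31.00 Y22.00 E0.8149
G1 X15.00 Y22.00 E1.3470
G1 X15.00 Y13.50 E1.6297

At z = 22.4 mm: the cone is not intersected at this z (z outside [0, 6.5]); the 16×8.5 cube at (15, 13.5) contributes its full rectangle; the cube at (6.5, -3.5) is absent (z outside [6.5, 14]); Taking the union: only the 16×8.5 cube at (15, 13.5) is present, so the union is just that shape — 1 connected region. The outline is a single polygon with 4 vertices. Extrusion per mm of travel: 0.4 × 0.2 / (π × 0.875²) = 0.033260. Accumulating E over each segment gives final E = 1.6297.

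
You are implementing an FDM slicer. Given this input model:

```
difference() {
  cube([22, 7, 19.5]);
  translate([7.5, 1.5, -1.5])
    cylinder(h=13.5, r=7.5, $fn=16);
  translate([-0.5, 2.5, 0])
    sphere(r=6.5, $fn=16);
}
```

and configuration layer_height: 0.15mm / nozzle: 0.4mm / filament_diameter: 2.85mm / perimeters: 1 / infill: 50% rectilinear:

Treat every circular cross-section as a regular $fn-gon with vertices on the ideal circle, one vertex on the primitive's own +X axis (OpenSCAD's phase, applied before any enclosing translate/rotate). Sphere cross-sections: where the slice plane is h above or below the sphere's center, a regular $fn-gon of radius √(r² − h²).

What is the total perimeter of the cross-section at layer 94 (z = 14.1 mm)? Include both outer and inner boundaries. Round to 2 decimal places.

58.00 mm

At z = 14.1 mm: the cube (footprint 22×7) is included at this height (perimeter 58.00 mm); the cylinder at (7.5, 1.5) does not reach this height (z outside [-1.5, 12]); the sphere at (-0.5, 2.5) is not intersected at this z (|z−center|=14.100 > r=6.5); Taking the first minus the rest: none of the subtracted shapes is present at this height, so the 22×7 cube is unchanged — boundary = 58.00 mm. Overall, the cross-section is a single solid region. Total boundary length (outer) = 58.00 mm.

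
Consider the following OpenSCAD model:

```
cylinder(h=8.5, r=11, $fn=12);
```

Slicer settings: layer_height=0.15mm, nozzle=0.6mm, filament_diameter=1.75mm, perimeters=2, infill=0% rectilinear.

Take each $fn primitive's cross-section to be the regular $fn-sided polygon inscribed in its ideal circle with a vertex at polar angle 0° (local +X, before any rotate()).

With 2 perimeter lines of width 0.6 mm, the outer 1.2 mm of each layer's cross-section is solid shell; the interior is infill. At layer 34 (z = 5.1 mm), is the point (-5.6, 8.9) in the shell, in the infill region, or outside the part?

At z = 5.1 mm: the r=11 cylinder gives a regular 12-gon of circumradius 11 (constant along its height). Overall, the cross-section is a single solid region. The nearest boundary edge runs (-5.50, 9.53)→(-9.53, 5.50); distance from the point to it = 0.37 mm. The point is inside the cross-section, 0.37 mm from the nearest boundary — within the 1.2 mm shell band (2 × 0.6).

shell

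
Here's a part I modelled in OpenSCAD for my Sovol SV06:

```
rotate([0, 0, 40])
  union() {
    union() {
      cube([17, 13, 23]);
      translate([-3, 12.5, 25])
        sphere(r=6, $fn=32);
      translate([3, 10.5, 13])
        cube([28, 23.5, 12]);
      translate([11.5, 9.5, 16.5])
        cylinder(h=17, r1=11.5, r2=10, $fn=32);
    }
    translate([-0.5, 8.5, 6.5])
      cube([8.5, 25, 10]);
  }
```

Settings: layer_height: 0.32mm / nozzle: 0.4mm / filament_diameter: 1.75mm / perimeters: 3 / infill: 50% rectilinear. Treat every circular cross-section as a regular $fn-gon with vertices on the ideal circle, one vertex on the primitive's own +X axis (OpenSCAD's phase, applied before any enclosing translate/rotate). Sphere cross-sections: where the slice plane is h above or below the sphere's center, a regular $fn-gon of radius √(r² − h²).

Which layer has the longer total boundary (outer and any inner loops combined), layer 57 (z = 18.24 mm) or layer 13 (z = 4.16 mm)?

Layer 57 (z = 18.24): the cube (footprint 17×13) is included at this height (perimeter 60.00 mm); the sphere at (-3, 12.5) is not intersected at this z (|z−center|=6.760 > r=6); the cube at (3, 10.5) is present — its section is the full 28×23.5 rectangle (perimeter 103.00 mm); the cone at (11.5, 9.5) contributes a regular 32-gon of circumradius 11.346 (interpolated between r1=11.5 and r2=10 at t=0.102) (perimeter = 2·32·11.346·sin(180°/32) = 71.18 mm); Merging all regions: the regions partially overlap (shared area 370.15 mm²), so the edge portions inside another operand are dropped and the merged outline is re-measured after clipping — boundary = 125.80 mm; the cube at (-0.5, 8.5) does not reach this height (z outside [6.5, 16.5]); Taking the union: only that combined region is present, so the union is just that shape — boundary = 125.80 mm; (whole slice rotated 40° about Z — lengths, areas and connectivity unchanged). So its perimeter = 125.80 mm. Layer 13 (z = 4.16): the cube is present — its section is the full 17×13 rectangle (perimeter 60.00 mm); the sphere at (-3, 12.5) does not reach this height (|z−center|=20.840 > r=6); the cube at (3, 10.5) is absent (z outside [13, 25]); the cone at (11.5, 9.5) is absent (z outside [16.5, 33.5]); Merging all regions: only the 17×13 cube is present, so the union is just that shape — boundary = 60.00 mm; the cube at (-0.5, 8.5) is not intersected at this z (z outside [6.5, 16.5]); Taking the union: only that combined region is present, so the union is just that shape — boundary = 60.00 mm; (rotated 40° about Z; rotation is an isometry so areas/perimeters/island counts are preserved). So its perimeter = 60.00 mm. Layer 57 is larger (125.80 vs 60.00 mm).

layer 57 (z = 18.24 mm)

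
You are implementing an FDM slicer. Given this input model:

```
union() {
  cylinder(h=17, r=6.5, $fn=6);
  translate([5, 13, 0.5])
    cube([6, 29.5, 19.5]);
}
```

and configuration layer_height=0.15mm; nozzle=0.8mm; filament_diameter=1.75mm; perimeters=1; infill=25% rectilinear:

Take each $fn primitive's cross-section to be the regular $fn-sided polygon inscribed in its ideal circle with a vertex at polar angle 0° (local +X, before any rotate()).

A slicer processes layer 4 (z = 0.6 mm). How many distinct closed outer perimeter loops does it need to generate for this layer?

At z = 0.6 mm: the r=6.5 cylinder contributes a regular 6-gon of circumradius 6.5; the 6×29.5 cube at (5, 13) contributes its full rectangle; Combining (union): the 2 present regions are separate (no shared area or edge), so areas and boundary lengths simply add and each stays a separate island — 2 connected regions. The result has 2 disconnected regions.

2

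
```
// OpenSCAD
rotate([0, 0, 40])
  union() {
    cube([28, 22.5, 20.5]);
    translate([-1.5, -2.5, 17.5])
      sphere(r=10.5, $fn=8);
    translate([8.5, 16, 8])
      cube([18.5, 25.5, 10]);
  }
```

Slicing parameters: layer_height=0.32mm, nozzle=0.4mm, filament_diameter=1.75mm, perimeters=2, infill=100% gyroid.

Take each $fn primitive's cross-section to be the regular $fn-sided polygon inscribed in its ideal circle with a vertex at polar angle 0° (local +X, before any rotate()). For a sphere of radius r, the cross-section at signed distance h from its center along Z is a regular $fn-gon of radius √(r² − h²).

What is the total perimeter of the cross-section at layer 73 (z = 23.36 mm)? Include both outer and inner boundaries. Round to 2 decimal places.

53.35 mm

At z = 23.36 mm: the cube is absent (z outside [0, 20.5]); the r=10.5 sphere at (-1.5, -2.5) slices to a regular 8-gon of circumradius 8.713 (√(r²−h²) with h=5.86 from center) (perimeter = 2·8·8.713·sin(180°/8) = 53.35 mm); the cube at (8.5, 16) is not intersected at this z (z outside [8, 18]); Taking the union: only the r=10.5 sphere at (-1.5, -2.5) is present, so the union is just that shape — boundary = 53.35 mm; (rotated 40° about Z; rotation is an isometry so areas/perimeters/island counts are preserved). Overall, the cross-section is a single solid region. Total boundary length (outer) = 53.35 mm.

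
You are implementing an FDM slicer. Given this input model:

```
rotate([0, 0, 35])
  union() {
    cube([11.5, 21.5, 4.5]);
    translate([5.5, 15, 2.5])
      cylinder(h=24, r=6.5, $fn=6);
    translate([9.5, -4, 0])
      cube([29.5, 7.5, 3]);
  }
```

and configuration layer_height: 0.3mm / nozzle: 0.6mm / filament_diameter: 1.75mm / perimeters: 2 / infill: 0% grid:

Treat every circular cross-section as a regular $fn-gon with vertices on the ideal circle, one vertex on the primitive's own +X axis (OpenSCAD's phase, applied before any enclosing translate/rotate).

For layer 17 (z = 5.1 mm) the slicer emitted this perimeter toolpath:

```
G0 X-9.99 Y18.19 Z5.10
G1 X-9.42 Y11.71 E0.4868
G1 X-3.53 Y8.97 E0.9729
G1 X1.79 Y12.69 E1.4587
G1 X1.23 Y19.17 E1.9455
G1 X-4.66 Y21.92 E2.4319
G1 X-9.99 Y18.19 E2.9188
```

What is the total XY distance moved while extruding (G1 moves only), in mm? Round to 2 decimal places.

39.00 mm

Sum the Euclidean lengths of each G1 segment: total = 39.00 mm.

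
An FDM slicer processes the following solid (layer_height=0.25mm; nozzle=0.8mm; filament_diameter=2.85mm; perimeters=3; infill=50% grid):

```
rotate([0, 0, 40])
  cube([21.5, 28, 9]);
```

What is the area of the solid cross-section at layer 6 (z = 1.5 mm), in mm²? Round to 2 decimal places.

602.00 mm²

At z = 1.5 mm: the cube is present — its section is the full 21.5×28 rectangle (area 602.00 mm²); (whole slice rotated 40° about Z — lengths, areas and connectivity unchanged). Overall, the cross-section is a single solid region. Net area = 602.00 mm².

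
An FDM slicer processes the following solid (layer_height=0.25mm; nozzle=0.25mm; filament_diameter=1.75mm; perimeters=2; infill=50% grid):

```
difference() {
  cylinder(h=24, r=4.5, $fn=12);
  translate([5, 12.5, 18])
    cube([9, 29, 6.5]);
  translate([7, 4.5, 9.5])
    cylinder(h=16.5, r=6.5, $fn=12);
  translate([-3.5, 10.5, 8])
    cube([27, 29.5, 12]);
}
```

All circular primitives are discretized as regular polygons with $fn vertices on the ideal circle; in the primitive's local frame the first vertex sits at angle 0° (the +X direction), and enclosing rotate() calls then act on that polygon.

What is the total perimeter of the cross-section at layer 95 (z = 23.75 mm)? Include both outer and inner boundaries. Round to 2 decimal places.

At z = 23.75 mm: the r=4.5 cylinder contributes a regular 12-gon of circumradius 4.5 (perimeter = 2·12·4.500·sin(180°/12) = 27.95 mm); the cube at (5, 12.5) is present — its section is the full 9×29 rectangle (perimeter 76.00 mm); the r=6.5 cylinder at (7, 4.5) gives a regular 12-gon of circumradius 6.5 (constant along its height) (perimeter = 2·12·6.500·sin(180°/12) = 40.38 mm); the cube at (-3.5, 10.5) is not intersected at this z (z outside [8, 20]); After the difference (first − rest): starting from the r=4.5 cylinder, the 9×29 cube at (5, 12.5) misses the remaining region (no effect); the r=6.5 cylinder at (7, 4.5) partially overlaps it — only the 11.03 mm² overlap (of its 126.75 mm²) is removed, clipping the outline — boundary = 27.25 mm. Overall, the cross-section is a single solid region. Total boundary length (outer) = 27.25 mm.

27.25 mm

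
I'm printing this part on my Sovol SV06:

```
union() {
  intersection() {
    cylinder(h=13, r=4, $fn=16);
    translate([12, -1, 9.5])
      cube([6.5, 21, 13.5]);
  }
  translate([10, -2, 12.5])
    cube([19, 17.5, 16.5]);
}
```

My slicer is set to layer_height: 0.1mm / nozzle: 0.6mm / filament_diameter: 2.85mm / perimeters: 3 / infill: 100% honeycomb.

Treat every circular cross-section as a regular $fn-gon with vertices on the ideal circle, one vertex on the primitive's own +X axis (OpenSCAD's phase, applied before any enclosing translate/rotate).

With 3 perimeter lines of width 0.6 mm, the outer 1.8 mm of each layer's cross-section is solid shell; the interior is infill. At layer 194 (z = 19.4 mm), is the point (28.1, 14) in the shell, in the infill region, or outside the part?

At z = 19.4 mm: the cylinder does not reach this height (z outside [0, 13]); the cube at (12, -1) is present — its section is the full 6.5×21 rectangle; Keeping only the common overlap: at least one operand is absent at this height, so nothing remains; the cube at (10, -2) (footprint 19×17.5) is included at this height; Combining (union): only the 19×17.5 cube at (10, -2) is present, so the union is just that shape — 1 connected region. Overall, the cross-section is a single solid region. The nearest boundary edge runs (29.00, -2.00)→(29.00, 15.50); distance from the point to it = 0.90 mm. The point is inside the cross-section, 0.90 mm from the nearest boundary — within the 1.8 mm shell band (3 × 0.6).

shell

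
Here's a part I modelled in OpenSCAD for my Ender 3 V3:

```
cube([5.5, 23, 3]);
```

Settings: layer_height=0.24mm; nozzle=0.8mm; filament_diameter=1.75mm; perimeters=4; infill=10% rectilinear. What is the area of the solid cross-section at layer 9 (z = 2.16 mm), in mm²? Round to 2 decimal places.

At z = 2.16 mm: the cube (footprint 5.5×23) is included at this height (area 126.50 mm²). Overall, the cross-section is a single solid region. Net area = 126.50 mm².

126.50 mm²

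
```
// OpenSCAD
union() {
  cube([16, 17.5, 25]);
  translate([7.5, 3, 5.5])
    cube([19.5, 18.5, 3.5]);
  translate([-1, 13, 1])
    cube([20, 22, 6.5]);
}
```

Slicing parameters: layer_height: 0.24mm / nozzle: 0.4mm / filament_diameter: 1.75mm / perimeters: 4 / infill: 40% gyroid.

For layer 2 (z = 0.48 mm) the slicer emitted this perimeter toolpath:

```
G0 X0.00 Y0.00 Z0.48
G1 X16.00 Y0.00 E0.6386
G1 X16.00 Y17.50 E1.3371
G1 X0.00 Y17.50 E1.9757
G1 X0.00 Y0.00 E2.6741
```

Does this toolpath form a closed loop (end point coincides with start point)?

yes

Start point (G0): (0.00, 0.00). End point (last G1): the path returns to the start — closed.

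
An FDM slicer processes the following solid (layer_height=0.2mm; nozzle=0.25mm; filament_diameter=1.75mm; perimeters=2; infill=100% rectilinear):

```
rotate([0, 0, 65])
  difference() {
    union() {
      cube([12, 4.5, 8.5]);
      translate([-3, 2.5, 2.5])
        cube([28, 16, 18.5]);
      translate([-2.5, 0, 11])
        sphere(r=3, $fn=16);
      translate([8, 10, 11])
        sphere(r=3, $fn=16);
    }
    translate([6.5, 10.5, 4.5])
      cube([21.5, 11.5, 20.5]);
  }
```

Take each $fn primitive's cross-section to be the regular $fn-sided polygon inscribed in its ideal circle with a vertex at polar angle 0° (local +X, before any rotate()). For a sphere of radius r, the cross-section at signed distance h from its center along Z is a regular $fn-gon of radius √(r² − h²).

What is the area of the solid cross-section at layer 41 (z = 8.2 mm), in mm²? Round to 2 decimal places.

At z = 8.2 mm: the cube (footprint 12×4.5) is included at this height (area 54.00 mm²); the cube at (-3, 2.5) is present — its section is the full 28×16 rectangle (area 448.00 mm²); the r=3 sphere at (-2.5, 0) slices to a regular 16-gon of circumradius 1.077 (√(r²−h²) with h=2.8 from center) (area = (16/2)·1.077²·sin(360°/16) = 3.55 mm²); the r=3 sphere at (8, 10) slices to a regular 16-gon of circumradius 1.077 (√(r²−h²) with h=2.8 from center) (area = (16/2)·1.077²·sin(360°/16) = 3.55 mm²); Taking the union: the regions partially overlap — summed areas 509.10 mm² minus the doubly-counted overlap 27.55 mm² gives 481.55 mm² — area = 481.55 mm²; the cube at (6.5, 10.5) is present — its section is the full 21.5×11.5 rectangle (area 247.25 mm²); After the difference (first − rest): starting from the result so far (481.55 mm²), the 21.5×11.5 cube at (6.5, 10.5) partially overlaps it — only the 148.00 mm² overlap (of its 247.25 mm²) is removed, clipping the outline — area = 333.55 mm²; (whole slice rotated 65° about Z — lengths, areas and connectivity unchanged). Overall, the cross-section has 2 separate islands. Net area = 333.55 mm².

333.55 mm²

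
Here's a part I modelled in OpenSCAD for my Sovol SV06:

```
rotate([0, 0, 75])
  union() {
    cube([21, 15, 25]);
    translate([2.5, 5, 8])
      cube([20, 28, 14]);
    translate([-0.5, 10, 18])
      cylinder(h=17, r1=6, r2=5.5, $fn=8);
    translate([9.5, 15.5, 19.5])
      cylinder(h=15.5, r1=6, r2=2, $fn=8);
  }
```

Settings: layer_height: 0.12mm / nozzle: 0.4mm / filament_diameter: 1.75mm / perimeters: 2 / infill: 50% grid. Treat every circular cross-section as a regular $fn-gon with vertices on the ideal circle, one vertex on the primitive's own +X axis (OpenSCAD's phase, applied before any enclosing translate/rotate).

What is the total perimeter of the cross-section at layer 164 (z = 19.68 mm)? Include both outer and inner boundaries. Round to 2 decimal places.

At z = 19.68 mm: the cube is present — its section is the full 21×15 rectangle (perimeter 72.00 mm); the 20×28 cube at (2.5, 5) contributes its full rectangle (perimeter 96.00 mm); the cone at (-0.5, 10) (r1=6→r2=5.5) has section circumradius 5.951 here — a regular 8-gon (perimeter = 2·8·5.951·sin(180°/8) = 36.44 mm); the cone at (9.5, 15.5): at t=0.012 of its height the radius interpolates to r₁+(r₂−r₁)t = 5.954, giving a regular 8-gon of that circumradius (perimeter = 2·8·5.954·sin(180°/8) = 36.45 mm); Combining (union): the regions partially overlap (shared area 328.82 mm²), so the edge portions inside another operand are dropped and the merged outline is re-measured after clipping — boundary = 119.70 mm; (whole slice rotated 75° about Z — lengths, areas and connectivity unchanged). Overall, the cross-section is a single solid region. Total boundary length (outer) = 119.70 mm.

119.70 mm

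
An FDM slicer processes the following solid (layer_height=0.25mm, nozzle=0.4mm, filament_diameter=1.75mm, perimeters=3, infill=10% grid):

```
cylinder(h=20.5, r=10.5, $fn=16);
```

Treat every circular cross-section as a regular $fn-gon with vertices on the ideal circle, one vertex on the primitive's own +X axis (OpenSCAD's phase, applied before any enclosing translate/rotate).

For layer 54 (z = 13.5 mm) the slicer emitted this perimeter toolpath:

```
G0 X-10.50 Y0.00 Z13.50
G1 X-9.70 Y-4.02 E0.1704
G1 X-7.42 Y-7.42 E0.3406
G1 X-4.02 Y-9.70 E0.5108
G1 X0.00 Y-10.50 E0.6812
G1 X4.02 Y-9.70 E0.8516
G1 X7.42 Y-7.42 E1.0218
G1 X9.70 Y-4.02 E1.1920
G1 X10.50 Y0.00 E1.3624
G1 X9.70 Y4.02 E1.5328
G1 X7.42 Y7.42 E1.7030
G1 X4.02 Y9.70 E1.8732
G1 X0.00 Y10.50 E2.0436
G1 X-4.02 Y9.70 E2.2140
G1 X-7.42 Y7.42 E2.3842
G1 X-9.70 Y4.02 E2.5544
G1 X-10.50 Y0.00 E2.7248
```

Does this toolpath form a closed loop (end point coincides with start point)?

Start point (G0): (-10.50, 0.00). End point (last G1): the path returns to the start — closed.

yes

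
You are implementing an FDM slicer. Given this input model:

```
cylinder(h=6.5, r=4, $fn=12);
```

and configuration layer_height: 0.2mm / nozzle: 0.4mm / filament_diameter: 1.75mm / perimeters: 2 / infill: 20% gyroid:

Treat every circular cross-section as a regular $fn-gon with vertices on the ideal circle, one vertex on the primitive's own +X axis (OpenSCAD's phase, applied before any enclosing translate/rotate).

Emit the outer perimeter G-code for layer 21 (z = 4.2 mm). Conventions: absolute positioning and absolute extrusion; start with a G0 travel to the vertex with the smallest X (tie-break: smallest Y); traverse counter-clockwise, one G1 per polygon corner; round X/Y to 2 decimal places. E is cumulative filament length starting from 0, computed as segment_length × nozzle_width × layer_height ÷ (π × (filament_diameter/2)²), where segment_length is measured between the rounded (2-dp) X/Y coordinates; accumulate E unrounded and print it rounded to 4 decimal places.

At z = 4.2 mm: the r=4 cylinder gives a regular 12-gon of circumradius 4 (constant along its height). The outline is a single polygon with 12 vertices. Extrusion per mm of travel: 0.4 × 0.2 / (π × 0.875²) = 0.033260. Accumulating E over each segment gives final E = 0.8259.

G0 X-4.00 Y0.00 Z4.20
G1 X-3.46 Y-2.00 E0.0689
G1 X-2.00 Y-3.46 E0.1376
G1 X0.00 Y-4.00 E0.2065
G1 X2.00 Y-3.46 E0.2754
G1 X3.46 Y-2.00 E0.3441
G1 X4.00 Y0.00 E0.4130
G1 X3.46 Y2.00 E0.4819
G1 X2.00 Y3.46 E0.5505
G1 X0.00 Y4.00 E0.6194
G1 X-2.00 Y3.46 E0.6883
G1 X-3.46 Y2.00 E0.7570
G1 X-4.00 Y0.00 E0.8259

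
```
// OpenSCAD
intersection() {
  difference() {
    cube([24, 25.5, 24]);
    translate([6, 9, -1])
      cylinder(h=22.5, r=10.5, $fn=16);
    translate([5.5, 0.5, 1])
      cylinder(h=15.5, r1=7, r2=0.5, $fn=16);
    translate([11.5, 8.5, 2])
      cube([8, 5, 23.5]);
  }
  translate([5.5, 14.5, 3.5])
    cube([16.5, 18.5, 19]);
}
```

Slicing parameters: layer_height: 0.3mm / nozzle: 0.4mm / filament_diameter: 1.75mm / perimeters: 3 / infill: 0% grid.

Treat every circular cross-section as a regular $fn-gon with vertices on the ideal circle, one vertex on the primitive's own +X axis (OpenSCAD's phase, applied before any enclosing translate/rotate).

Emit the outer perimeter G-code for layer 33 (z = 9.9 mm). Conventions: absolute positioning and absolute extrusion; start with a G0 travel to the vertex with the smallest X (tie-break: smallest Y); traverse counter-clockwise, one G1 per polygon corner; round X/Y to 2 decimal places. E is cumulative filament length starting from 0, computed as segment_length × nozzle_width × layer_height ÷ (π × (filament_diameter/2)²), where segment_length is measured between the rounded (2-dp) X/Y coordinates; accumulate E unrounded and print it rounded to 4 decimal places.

At z = 9.9 mm: the 24×25.5 cube contributes its full rectangle; the r=10.5 cylinder at (6, 9) gives a regular 16-gon of circumradius 10.5 (constant along its height); the cone at (5.5, 0.5): at t=0.574 of its height the radius interpolates to r₁+(r₂−r₁)t = 3.268, giving a regular 16-gon of that circumradius; the 8×5 cube at (11.5, 8.5) contributes its full rectangle; After the difference (first − rest): starting from the 24×25.5 cube, the r=10.5 cylinder at (6, 9) partially overlaps it — only the 276.18 mm² overlap (of its 337.53 mm²) is removed, clipping the outline; the cone at (5.5, 0.5) misses the remaining region (no effect); the 8×5 cube at (11.5, 8.5) partially overlaps it — only the 17.09 mm² overlap (of its 40.00 mm²) is removed, clipping the outline — 2 connected regions; the 16.5×18.5 cube at (5.5, 14.5) contributes its full rectangle; Keeping only the common overlap: the 16.5×18.5 cube at (5.5, 14.5) partially overlaps that combined region; clipping to the common part keeps 148.87 mm² — 1 connected region. The outline is a single polygon with 8 vertices. Extrusion per mm of travel: 0.4 × 0.3 / (π × 0.875²) = 0.049890. Accumulating E over each segment gives final E = 2.5896.

G0 X5.50 Y19.40 Z9.90
G1 X6.00 Y19.50 E0.0254
G1 X10.02 Y18.70 E0.2299
G1 X13.42 Y16.42 E0.4342
G1 X14.71 Y14.50 E0.5496
G1 X22.00 Y14.50 E0.9133
G1 X22.00 Y25.50 E1.4621
G1 X5.50 Y25.50 E2.2852
G1 X5.50 Y19.40 E2.5896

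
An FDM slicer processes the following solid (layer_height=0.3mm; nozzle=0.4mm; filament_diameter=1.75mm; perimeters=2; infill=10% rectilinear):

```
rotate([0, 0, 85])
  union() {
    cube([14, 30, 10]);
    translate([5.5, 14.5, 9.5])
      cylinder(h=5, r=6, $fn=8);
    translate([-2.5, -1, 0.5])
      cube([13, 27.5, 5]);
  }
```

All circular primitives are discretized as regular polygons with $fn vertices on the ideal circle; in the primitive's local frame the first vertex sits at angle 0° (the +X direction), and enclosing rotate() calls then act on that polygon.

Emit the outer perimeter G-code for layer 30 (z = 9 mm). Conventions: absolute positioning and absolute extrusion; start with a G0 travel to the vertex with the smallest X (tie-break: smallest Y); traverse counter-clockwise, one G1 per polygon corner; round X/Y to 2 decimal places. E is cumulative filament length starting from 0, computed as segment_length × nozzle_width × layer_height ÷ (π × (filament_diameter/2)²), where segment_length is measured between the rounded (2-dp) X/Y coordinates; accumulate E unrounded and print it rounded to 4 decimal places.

G0 X-29.89 Y2.61 Z9.00
G1 X0.00 Y0.00 E1.4969
G1 X1.22 Y13.95 E2.1955
G1 X-28.67 Y16.56 E3.6924
G1 X-29.89 Y2.61 E4.3910

At z = 9 mm: the cube is present — its section is the full 14×30 rectangle; the cylinder at (5.5, 14.5) is absent (z outside [9.5, 14.5]); the cube at (-2.5, -1) is not intersected at this z (z outside [0.5, 5.5]); Combining (union): only the 14×30 cube is present, so the union is just that shape — 1 connected region; (rotated 85° about Z; rotation is an isometry so areas/perimeters/island counts are preserved). The outline is a single polygon with 4 vertices. Extrusion per mm of travel: 0.4 × 0.3 / (π × 0.875²) = 0.049890. Accumulating E over each segment gives final E = 4.3910.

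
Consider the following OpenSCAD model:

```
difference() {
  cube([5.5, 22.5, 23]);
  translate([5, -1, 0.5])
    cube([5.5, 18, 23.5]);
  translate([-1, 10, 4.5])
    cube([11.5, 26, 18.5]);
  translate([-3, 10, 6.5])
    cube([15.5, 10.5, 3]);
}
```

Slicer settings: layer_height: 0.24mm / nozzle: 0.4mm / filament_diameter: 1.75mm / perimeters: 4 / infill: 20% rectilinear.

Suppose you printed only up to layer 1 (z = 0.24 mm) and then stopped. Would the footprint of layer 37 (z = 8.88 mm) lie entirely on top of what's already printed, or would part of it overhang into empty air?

Compare the two slices. At z = 0.24: the 5.5×22.5 cube contributes its full rectangle (area 123.75 mm²); the cube at (5, -1) is not intersected at this z (z outside [0.5, 24]); the cube at (-1, 10) is not intersected at this z (z outside [4.5, 23]); the cube at (-3, 10) does not reach this height (z outside [6.5, 9.5]); Taking the first minus the rest: none of the subtracted shapes is present at this height, so the 5.5×22.5 cube is unchanged — area = 123.75 mm². At z = 8.88: the cube (footprint 5.5×22.5) is included at this height (area 123.75 mm²); the cube at (5, -1) is present — its section is the full 5.5×18 rectangle (area 99.00 mm²); the 11.5×26 cube at (-1, 10) contributes its full rectangle (area 299.00 mm²); the cube at (-3, 10) is present — its section is the full 15.5×10.5 rectangle (area 162.75 mm²); Taking the first minus the rest: starting from the 5.5×22.5 cube (123.75 mm²), the 5.5×18 cube at (5, -1) partially overlaps it — only the 8.50 mm² overlap (of its 99.00 mm²) is removed, clipping the outline; the 11.5×26 cube at (-1, 10) partially overlaps it — only the 65.25 mm² overlap (of its 299.00 mm²) is removed, clipping the outline; the 15.5×10.5 cube at (-3, 10) misses the remaining region (no effect) — area = 50.00 mm². Checking containment: the cross-section at z = 8.88 is a subset of the cross-section at z = 0.24.

entirely on top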